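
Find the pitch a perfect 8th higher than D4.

D5

For an octave the letter name doesn't change: still D, an octave up.
A perfect octave is 12 semitones; 12 semitones up from D4 gives D5.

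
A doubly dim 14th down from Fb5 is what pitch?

Seven letters down from F (plus an octave) reaches G.
Moving 20 semitones down from Fb5 (the size of a doubly diminished fourteenth) reaches G#3.

G#3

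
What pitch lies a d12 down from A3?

Five letters down from A (plus an octave) reaches D.
Moving 18 semitones down from A3 (the size of a diminished twelfth) reaches D#2.

D#2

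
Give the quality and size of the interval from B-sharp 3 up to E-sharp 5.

perfect eleventh

B to E spans four letter names (B-C-D-E), plus an octave, so the interval is some kind of eleventh.
Counting semitones, B#3→E#5 is 17, which is the perfect eleventh.
(Equivalently, a compound perfect fourth: a perfect fourth plus an octave.)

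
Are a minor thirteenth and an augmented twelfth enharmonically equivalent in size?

Yes

A minor thirteenth = 20 semitones = an augmented twelfth; enharmonically equal.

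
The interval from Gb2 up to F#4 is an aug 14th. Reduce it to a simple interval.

Each octave removed subtracts seven from the number: 14 − 7 = 7.
That makes an augmented fourteenth a compound augmented seventh — an octave plus an augmented seventh.

augmented seventh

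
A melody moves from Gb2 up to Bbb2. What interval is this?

minor third

G to B spans three letter names (G-A-B), so the interval is some kind of third.
At 3 semitones, Gb2→Bbb2 falls one short of a major third: minor.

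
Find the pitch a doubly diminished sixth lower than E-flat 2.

G-double-sharp 1

Six letter names down from E: G.
Moving 6 semitones down from Eb2 (the size of a doubly diminished sixth) reaches G##1.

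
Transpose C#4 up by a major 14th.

B#5

The fourteenth's letter: C up seven letter names plus an octave → B.
A major fourteenth spans 23 semitones, so from C#4 the target pitch is B#5.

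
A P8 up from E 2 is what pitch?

For an octave the letter name doesn't change: still E, an octave up.
Moving 12 semitones up from E2 (the size of a perfect octave) reaches E3.

E 3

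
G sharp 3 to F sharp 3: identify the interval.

M2

Descending from G#3 to F#3 is the same interval as ascending F#3 to G#3.
F to G spans two letter names (F-G) — that makes it a second of some quality.
The major second spans 2 semitones, and F#3 to G#3 is exactly 2 semitones — so this is a major second.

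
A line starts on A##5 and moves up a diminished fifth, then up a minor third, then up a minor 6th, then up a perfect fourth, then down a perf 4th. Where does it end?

E7

A##5 up a diminished fifth → E#6 (6 semitones).
E#6 up a minor third → G#6 (3 semitones).
G#6 up a minor sixth → E7 (8 semitones).
E7 up a perfect fourth → A7 (5 semitones).
A perfect fourth down from A7 is E7.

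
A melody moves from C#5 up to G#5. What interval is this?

perfect 5th

C to G spans five letter names (C-D-E-F-G), so the interval is some kind of fifth.
Counting semitones, C#5→G#5 is 7, which is the perfect fifth.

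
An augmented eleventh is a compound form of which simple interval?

Subtracting seven from the interval number removes an octave: 11 − 7 = 4.
Quality carries through unchanged, so the simple form is an augmented fourth.

augmented 4th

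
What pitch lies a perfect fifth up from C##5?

The fifth takes the letter from C up to G.
A perfect fifth spans 7 semitones, so from C##5 the target pitch is G##5.

G##5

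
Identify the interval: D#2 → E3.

D to E spans two letter names (D-E), plus an octave — that makes it a ninth of some quality.
A major ninth would be 14 semitones, but D#2 to E3 is 13 — one semitone narrower, making it a minor ninth.
(Equivalently, a compound minor second: a minor second plus an octave.)

minor 9th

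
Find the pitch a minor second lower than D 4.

The second takes the letter from D down to C.
Moving 1 semitone down from D4 (the size of a minor second) reaches C#4.

C-sharp 4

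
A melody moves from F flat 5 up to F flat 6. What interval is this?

P8

F to F is the same letter name, plus an octave: an octave.
Counting semitones, Fb5→Fb6 is 12, which is the perfect octave.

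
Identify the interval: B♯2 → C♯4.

minor 9th

B to C spans two letter names (B-C), plus an octave: a ninth.
A major ninth would be 14 semitones, but B#2 to C#4 is 13 — one semitone narrower, making it a minor ninth.
(Equivalently, a compound minor second: a minor second plus an octave.)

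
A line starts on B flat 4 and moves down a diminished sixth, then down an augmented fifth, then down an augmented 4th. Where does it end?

D flat 3

A diminished sixth down from Bb4 is D#4.
Down an augmented fifth from D#4: G3 (8 semitones down).
G3 down an augmented fourth → Db3 (6 semitones).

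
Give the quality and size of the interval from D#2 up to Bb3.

diminished thirteenth

D to B spans six letter names (D-E-F-G-A-B), plus an octave, so the interval is some kind of thirteenth.
D#2 to Bb3 spans 19 semitones — two semitones narrower than the major thirteenth (21) — giving a diminished thirteenth.
(Equivalently, a compound diminished sixth: a diminished sixth plus an octave.)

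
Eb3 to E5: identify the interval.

augmented fifteenth

E to E is the same letter name, plus 2 octaves — that makes it a fifteenth of some quality.
The perfect fifteenth is 24 semitones; here we have 25, one semitone wider: augmented.
(Equivalently, a compound augmented octave: an augmented octave plus an octave.)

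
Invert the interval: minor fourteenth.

major 2nd

First reduce the compound minor fourteenth to its simple form, a minor seventh.
Inverted interval numbers add to nine, so a seventh pairs with a second (7 + 2 = 9).
The quality also flips — minor becomes major — giving a major second.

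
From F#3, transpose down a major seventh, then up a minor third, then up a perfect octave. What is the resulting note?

F#3 down a major seventh → G2 (11 semitones).
G2 up a minor third → Bb2 (3 semitones).
Bb2 up a perfect octave → Bb3 (12 semitones).

Bb3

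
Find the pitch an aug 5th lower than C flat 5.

Five letter names down from C: F.
An augmented fifth is 8 semitones; 8 semitones down from Cb5 gives Fbb4.

F double-flat 4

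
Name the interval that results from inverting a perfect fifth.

The rule of nine gives the new number: 9 − 5 = 4, so a fifth becomes a fourth.
And perfect stays perfect under inversion, so we get a perfect fourth.

P4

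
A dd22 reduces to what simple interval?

dd8

Take out 2 octaves (14 from the number): 22 − 14 = 8.
So a doubly diminished twenty-second is 2 octaves plus a doubly diminished octave. The quality is unchanged.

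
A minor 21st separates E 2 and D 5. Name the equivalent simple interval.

Subtracting seven from the interval number removes an octave: 21 − 14 = 7.
So a minor twenty-first is 2 octaves plus a minor seventh. The quality is unchanged.

minor seventh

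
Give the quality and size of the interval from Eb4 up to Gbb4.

diminished 3rd

E to G spans three letter names (E-F-G) — that makes it a third of some quality.
The major third is 4 semitones; here we have 2, two semitones narrower: diminished.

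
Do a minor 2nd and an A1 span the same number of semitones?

Both span 1 semitone: a minor second and an augmented unison are the same chromatic distance.

Yes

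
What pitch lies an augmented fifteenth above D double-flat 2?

For a fifteenth the letter name doesn't change: still D, two octaves up.
An augmented fifteenth is 25 semitones; 25 semitones up from Dbb2 gives Db4.

D flat 4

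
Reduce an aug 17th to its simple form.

Take out 2 octaves (14 from the number): 17 − 14 = 3.
Quality carries through unchanged, so the simple form is an augmented third.

augmented 3rd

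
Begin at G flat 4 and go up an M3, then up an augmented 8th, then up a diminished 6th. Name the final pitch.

A major third up from Gb4 is Bb4.
An augmented octave up from Bb4 is B5.
Up a diminished sixth from B5: Gb6 (7 semitones up).

G flat 6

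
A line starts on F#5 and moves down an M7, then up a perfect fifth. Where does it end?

A major seventh down from F#5 is G4.
A perfect fifth up from G4 is D5.

D5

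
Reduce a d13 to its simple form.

Subtracting seven from the interval number removes an octave: 13 − 7 = 6.
That makes a diminished thirteenth a compound diminished sixth — an octave plus a diminished sixth.

diminished 6th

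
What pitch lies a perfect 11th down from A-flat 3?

The eleventh's letter: A down four letter names plus an octave → E.
A perfect eleventh is 17 semitones; 17 semitones down from Ab3 gives Eb2.

E-flat 2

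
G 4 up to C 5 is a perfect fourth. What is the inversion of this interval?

Inverted interval numbers add to nine, so a fourth pairs with a fifth (4 + 5 = 9).
And perfect stays perfect under inversion, so we get a perfect fifth.

perfect fifth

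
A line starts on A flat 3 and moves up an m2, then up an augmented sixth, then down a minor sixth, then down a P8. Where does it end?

Up a minor second from Ab3: Bbb3 (1 semitone up).
An augmented sixth up from Bbb3 is G4.
Down a minor sixth from G4: B3 (8 semitones down).
B3 down a perfect octave → B2 (12 semitones).

B 2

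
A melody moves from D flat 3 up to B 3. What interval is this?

augmented sixth

D to B spans six letter names (D-E-F-G-A-B), so the interval is some kind of sixth.
Db3 to B3 spans 10 semitones — one semitone wider than the major sixth (9) — giving an augmented sixth.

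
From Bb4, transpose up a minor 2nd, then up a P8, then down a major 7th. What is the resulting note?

Bb4 up a minor second → Cb5 (1 semitone).
Up a perfect octave from Cb5: Cb6 (12 semitones up).
A major seventh down from Cb6 is Dbb5.

Dbb5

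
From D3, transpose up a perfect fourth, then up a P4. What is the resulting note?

Up a perfect fourth from D3: G3 (5 semitones up).
A perfect fourth up from G3 is C4.

C4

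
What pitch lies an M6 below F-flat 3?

A-double-flat 2

The sixth takes the letter from F down to A.
A major sixth is 9 semitones; 9 semitones down from Fb3 gives Abb2.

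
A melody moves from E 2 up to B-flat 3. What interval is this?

E to B spans five letter names (E-F-G-A-B), plus an octave, so the interval is some kind of twelfth.
A perfect twelfth would be 19 semitones; E2 to Bb3 is 18, one semitone narrower, so the interval is diminished.
(Equivalently, a compound diminished fifth: a diminished fifth plus an octave.)

diminished 12th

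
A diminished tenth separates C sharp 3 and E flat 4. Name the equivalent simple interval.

diminished third

Subtracting seven from the interval number removes an octave: 10 − 7 = 3.
Quality carries through unchanged, so the simple form is a diminished third.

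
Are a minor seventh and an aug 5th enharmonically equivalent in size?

No

A minor seventh spans 10 semitones; an augmented fifth spans 8 semitones. They differ by 2.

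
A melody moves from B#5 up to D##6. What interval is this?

major third

B to D spans three letter names (B-C-D) — that makes it a third of some quality.
Counting semitones, B#5→D##6 is 4, which is the major third.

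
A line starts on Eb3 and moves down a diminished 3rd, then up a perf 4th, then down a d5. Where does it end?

B#2

Eb3 down a diminished third → C#3 (2 semitones).
Up a perfect fourth from C#3: F#3 (5 semitones up).
Down a diminished fifth from F#3: B#2 (6 semitones down).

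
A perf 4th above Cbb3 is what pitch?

The fourth takes the letter from C up to F.
A perfect fourth spans 5 semitones, so from Cbb3 the target pitch is Fbb3.

Fbb3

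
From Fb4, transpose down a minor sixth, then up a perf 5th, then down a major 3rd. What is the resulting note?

Fb4 down a minor sixth → Ab3 (8 semitones).
Ab3 up a perfect fifth → Eb4 (7 semitones).
Eb4 down a major third → Cb4 (4 semitones).

Cb4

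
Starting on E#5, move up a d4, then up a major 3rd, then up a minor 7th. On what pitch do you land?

E#5 up a diminished fourth → A5 (4 semitones).
A major third up from A5 is C#6.
C#6 up a minor seventh → B6 (10 semitones).

B6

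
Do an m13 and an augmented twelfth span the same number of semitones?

Yes

A minor thirteenth = 20 semitones = an augmented twelfth; enharmonically equal.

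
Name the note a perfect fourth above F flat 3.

Counting four letter names up from F lands on B.
Moving 5 semitones up from Fb3 (the size of a perfect fourth) reaches Bbb3.

B double-flat 3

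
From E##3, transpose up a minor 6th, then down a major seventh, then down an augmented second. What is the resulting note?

A minor sixth up from E##3 is C##4.
Down a major seventh from C##4: D#3 (11 semitones down).
An augmented second down from D#3 is C3.

C3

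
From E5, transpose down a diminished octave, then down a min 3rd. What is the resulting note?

Down a diminished octave from E5: E#4 (11 semitones down).
A minor third down from E#4 is C##4.

C##4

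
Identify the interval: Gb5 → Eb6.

G to E spans six letter names (G-A-B-C-D-E): a sixth.
Gb5 to Eb6 is 9 semitones, matching the major sixth exactly, so the quality is major.

major 6th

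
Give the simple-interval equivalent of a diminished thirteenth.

Each octave removed subtracts seven from the number: 13 − 7 = 6.
So a diminished thirteenth is an octave plus a diminished sixth. The quality is unchanged.

diminished sixth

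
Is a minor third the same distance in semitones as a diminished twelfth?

3 semitones (minor third) vs 18 semitones (diminished twelfth): not equal.

No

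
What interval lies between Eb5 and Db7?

minor 14th

E to D spans seven letter names (E-F-G-A-B-C-D), plus an octave: a fourteenth.
A major fourteenth would be 23 semitones, but Eb5 to Db7 is 22 — one semitone narrower, making it a minor fourteenth.
(Equivalently, a compound minor seventh: a minor seventh plus an octave.)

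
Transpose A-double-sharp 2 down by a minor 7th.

Counting seven letter names down from A lands on B.
A minor seventh spans 10 semitones, so from A##2 the target pitch is B##1.

B-double-sharp 1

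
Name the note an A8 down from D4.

The letter stays D (same as the start), shifted an octave down.
Moving 13 semitones down from D4 (the size of an augmented octave) reaches Db3.

Db3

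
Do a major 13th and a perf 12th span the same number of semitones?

21 semitones (major thirteenth) vs 19 semitones (perfect twelfth): not equal.

No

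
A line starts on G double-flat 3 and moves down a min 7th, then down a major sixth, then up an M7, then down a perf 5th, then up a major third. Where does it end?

A minor seventh down from Gbb3 is Abb2.
Abb2 down a major sixth → Cbb2 (9 semitones).
Cbb2 up a major seventh → Bbb2 (11 semitones).
Down a perfect fifth from Bbb2: Ebb2 (7 semitones down).
A major third up from Ebb2 is Gb2.

G flat 2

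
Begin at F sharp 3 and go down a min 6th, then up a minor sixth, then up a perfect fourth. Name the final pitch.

A minor sixth down from F#3 is A#2.
A#2 up a minor sixth → F#3 (8 semitones).
Up a perfect fourth from F#3: B3 (5 semitones up).

B 3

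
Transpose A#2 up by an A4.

The fourth takes the letter from A up to D.
An augmented fourth is 6 semitones; 6 semitones up from A#2 gives D##3.

D##3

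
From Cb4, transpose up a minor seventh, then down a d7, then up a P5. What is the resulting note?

G4

Up a minor seventh from Cb4: Bbb4 (10 semitones up).
Down a diminished seventh from Bbb4: C4 (9 semitones down).
C4 up a perfect fifth → G4 (7 semitones).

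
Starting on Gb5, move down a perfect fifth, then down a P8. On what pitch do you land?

Cb4

A perfect fifth down from Gb5 is Cb5.
Down a perfect octave from Cb5: Cb4 (12 semitones down).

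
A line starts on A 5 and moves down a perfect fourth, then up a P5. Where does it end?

B 5

A5 down a perfect fourth → E5 (5 semitones).
A perfect fifth up from E5 is B5.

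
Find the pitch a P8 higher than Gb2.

Gb3

An octave keeps the letter name G, an octave up from G.
A perfect octave is 12 semitones; 12 semitones up from Gb2 gives Gb3.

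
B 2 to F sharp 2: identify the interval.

perfect fourth

Descending from B2 to F#2 is the same interval as ascending F#2 to B2.
F to B spans four letter names (F-G-A-B) — that makes it a fourth of some quality.
F#2 to B2 is 5 semitones, matching the perfect fourth exactly, so the quality is perfect.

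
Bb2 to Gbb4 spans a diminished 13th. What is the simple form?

Take out an octave (7 from the number): 13 − 7 = 6.
So a diminished thirteenth is an octave plus a diminished sixth. The quality is unchanged.

d6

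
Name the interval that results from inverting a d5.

Interval numbers invert to sum to nine: 5 + 4 = 9, so a fifth inverts to a fourth.
Quality inverts too: diminished becomes augmented. That makes the inversion an augmented fourth.

augmented 4th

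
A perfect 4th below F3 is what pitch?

C3

Four letter names down from F: C.
A perfect fourth spans 5 semitones, so from F3 the target pitch is C3.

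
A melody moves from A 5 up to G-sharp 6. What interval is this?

major seventh

A to G spans seven letter names (A-B-C-D-E-F-G) — that makes it a seventh of some quality.
The major seventh spans 11 semitones, and A5 to G#6 is exactly 11 semitones — so this is a major seventh.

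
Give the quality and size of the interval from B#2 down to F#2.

A4

Descending from B#2 to F#2 is the same interval as ascending F#2 to B#2.
F to B spans four letter names (F-G-A-B), so the interval is some kind of fourth.
F#2 to B#2 spans 6 semitones — one semitone wider than the perfect fourth (5) — giving an augmented fourth.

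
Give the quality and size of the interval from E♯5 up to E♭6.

E to E is the same letter name, plus an octave: an octave.
E#5 to Eb6 spans 10 semitones — two semitones narrower than the perfect octave (12) — giving a doubly diminished octave.

doubly diminished octave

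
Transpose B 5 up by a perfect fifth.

F-sharp 6

Counting five letter names up from B lands on F.
A perfect fifth spans 7 semitones, so from B5 the target pitch is F#6.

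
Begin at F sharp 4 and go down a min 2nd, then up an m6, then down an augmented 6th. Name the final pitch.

A minor second down from F#4 is E#4.
Up a minor sixth from E#4: C#5 (8 semitones up).
Down an augmented sixth from C#5: Eb4 (10 semitones down).

E flat 4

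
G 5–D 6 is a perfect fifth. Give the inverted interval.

The rule of nine gives the new number: 9 − 5 = 4, so a fifth becomes a fourth.
The quality also flips — perfect stays perfect — giving a perfect fourth.

P4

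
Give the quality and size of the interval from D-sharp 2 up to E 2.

D to E spans two letter names (D-E): a second.
D#2 to E2 is 1 semitone, a half step short of the major second (2), so this is minor.

minor second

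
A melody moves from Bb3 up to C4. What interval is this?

B to C spans two letter names (B-C) — that makes it a second of some quality.
Counting semitones, Bb3→C4 is 2, which is the major second.

major second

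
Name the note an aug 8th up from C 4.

The letter stays C (same as the start), shifted an octave up.
An augmented octave spans 13 semitones, so from C4 the target pitch is C#5.

C sharp 5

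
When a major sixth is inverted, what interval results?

minor 3rd

Inverted interval numbers add to nine, so a sixth pairs with a third (6 + 3 = 9).
Quality inverts too: major becomes minor. That makes the inversion a minor third.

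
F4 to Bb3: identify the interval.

Descending from F4 to Bb3 is the same interval as ascending Bb3 to F4.
B to F spans five letter names (B-C-D-E-F) — that makes it a fifth of some quality.
Counting semitones, Bb3→F4 is 7, which is the perfect fifth.

P5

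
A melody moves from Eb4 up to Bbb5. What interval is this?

diminished twelfth

E to B spans five letter names (E-F-G-A-B), plus an octave: a twelfth.
A perfect twelfth would be 19 semitones; Eb4 to Bbb5 is 18, one semitone narrower, so the interval is diminished.
(Equivalently, a compound diminished fifth: a diminished fifth plus an octave.)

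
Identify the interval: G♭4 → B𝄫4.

minor third

G to B spans three letter names (G-A-B), so the interval is some kind of third.
At 3 semitones, Gb4→Bbb4 falls one short of a major third: minor.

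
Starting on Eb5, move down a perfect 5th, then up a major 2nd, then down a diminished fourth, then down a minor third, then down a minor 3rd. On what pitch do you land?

A perfect fifth down from Eb5 is Ab4.
Up a major second from Ab4: Bb4 (2 semitones up).
Down a diminished fourth from Bb4: F#4 (4 semitones down).
Down a minor third from F#4: D#4 (3 semitones down).
D#4 down a minor third → B#3 (3 semitones).

B#3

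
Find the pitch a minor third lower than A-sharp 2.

The third takes the letter from A down to F.
A minor third is 3 semitones; 3 semitones down from A#2 gives F##2.

F-double-sharp 2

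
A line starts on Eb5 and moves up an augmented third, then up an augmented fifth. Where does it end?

D##6

Up an augmented third from Eb5: G#5 (5 semitones up).
An augmented fifth up from G#5 is D##6.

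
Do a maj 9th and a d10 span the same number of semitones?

Yes

A major ninth = 14 semitones = a diminished tenth; enharmonically equal.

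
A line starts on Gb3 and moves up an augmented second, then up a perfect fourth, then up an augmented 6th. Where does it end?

B#4

Up an augmented second from Gb3: A3 (3 semitones up).
Up a perfect fourth from A3: D4 (5 semitones up).
D4 up an augmented sixth → B#4 (10 semitones).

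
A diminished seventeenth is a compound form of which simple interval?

Take out 2 octaves (14 from the number): 17 − 14 = 3.
That makes a diminished seventeenth a compound diminished third — 2 octaves plus a diminished third.

diminished third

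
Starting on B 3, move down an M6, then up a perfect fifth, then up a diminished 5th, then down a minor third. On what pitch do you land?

C 4

B3 down a major sixth → D3 (9 semitones).
A perfect fifth up from D3 is A3.
Up a diminished fifth from A3: Eb4 (6 semitones up).
A minor third down from Eb4 is C4.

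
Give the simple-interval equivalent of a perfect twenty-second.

perfect octave

Subtracting seven from the interval number removes an octave: 22 − 14 = 8.
Quality carries through unchanged, so the simple form is a perfect octave.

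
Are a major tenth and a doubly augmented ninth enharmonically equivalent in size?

Yes

A major tenth = 16 semitones = a doubly augmented ninth; enharmonically equal.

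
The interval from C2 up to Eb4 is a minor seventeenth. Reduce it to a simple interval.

minor third

Take out 2 octaves (14 from the number): 17 − 14 = 3.
That makes a minor seventeenth a compound minor third — 2 octaves plus a minor third.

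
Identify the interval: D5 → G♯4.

diminished 5th

Descending from D5 to G#4 is the same interval as ascending G#4 to D5.
G to D spans five letter names (G-A-B-C-D): a fifth.
A perfect fifth would be 7 semitones; G#4 to D5 is 6, one semitone narrower, so the interval is diminished.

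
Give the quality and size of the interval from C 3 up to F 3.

C to F spans four letter names (C-D-E-F) — that makes it a fourth of some quality.
Counting semitones, C3→F3 is 5, which is the perfect fourth.

perfect fourth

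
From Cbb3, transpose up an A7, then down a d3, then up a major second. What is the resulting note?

Up an augmented seventh from Cbb3: Bb3 (12 semitones up).
Down a diminished third from Bb3: G#3 (2 semitones down).
G#3 up a major second → A#3 (2 semitones).

A#3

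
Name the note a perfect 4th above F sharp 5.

B 5

The fourth takes the letter from F up to B.
A perfect fourth is 5 semitones; 5 semitones up from F#5 gives B5.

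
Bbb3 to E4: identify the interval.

B to E spans four letter names (B-C-D-E), so the interval is some kind of fourth.
A perfect fourth would be 5 semitones; Bbb3 to E4 is 7, two semitones wider, so the interval is doubly augmented.

AA4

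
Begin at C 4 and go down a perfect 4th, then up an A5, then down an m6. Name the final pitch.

F double-sharp 3

C4 down a perfect fourth → G3 (5 semitones).
An augmented fifth up from G3 is D#4.
A minor sixth down from D#4 is F##3.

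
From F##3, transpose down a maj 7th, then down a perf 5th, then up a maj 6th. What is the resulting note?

F##3 down a major seventh → G#2 (11 semitones).
A perfect fifth down from G#2 is C#2.
Up a major sixth from C#2: A#2 (9 semitones up).

A#2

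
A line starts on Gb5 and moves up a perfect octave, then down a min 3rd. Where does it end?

Eb6

Gb5 up a perfect octave → Gb6 (12 semitones).
Gb6 down a minor third → Eb6 (3 semitones).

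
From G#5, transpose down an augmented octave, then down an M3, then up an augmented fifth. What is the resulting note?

B4

Down an augmented octave from G#5: G4 (13 semitones down).
G4 down a major third → Eb4 (4 semitones).
An augmented fifth up from Eb4 is B4.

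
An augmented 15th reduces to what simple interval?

Each octave removed subtracts seven from the number: 15 − 7 = 8.
Quality carries through unchanged, so the simple form is an augmented octave.

A8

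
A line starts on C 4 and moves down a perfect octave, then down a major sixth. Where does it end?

E flat 2

Down a perfect octave from C4: C3 (12 semitones down).
C3 down a major sixth → Eb2 (9 semitones).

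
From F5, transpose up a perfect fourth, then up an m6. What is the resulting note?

Gb6

F5 up a perfect fourth → Bb5 (5 semitones).
Bb5 up a minor sixth → Gb6 (8 semitones).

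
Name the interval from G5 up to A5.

major 2nd

G to A spans two letter names (G-A): a second.
Counting semitones, G5→A5 is 2, which is the major second.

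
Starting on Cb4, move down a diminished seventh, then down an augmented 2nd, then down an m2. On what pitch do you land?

A diminished seventh down from Cb4 is D3.
Down an augmented second from D3: Cb3 (3 semitones down).
A minor second down from Cb3 is Bb2.

Bb2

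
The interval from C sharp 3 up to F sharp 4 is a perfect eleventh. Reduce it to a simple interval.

perfect 4th

Each octave removed subtracts seven from the number: 11 − 7 = 4.
That makes a perfect eleventh a compound perfect fourth — an octave plus a perfect fourth.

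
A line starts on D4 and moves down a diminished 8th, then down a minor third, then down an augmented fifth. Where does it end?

A diminished octave down from D4 is D#3.
Down a minor third from D#3: B#2 (3 semitones down).
An augmented fifth down from B#2 is E2.

E2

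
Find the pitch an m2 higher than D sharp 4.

Counting two letter names up from D lands on E.
A minor second is 1 semitone; 1 semitone up from D#4 gives E4.

E 4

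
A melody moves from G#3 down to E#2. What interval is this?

Descending from G#3 to E#2 is the same interval as ascending E#2 to G#3.
E to G spans three letter names (E-F-G), plus an octave: a tenth.
At 15 semitones, E#2→G#3 falls one short of a major tenth: minor.
(Equivalently, a compound minor third: a minor third plus an octave.)

m10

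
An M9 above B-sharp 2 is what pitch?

C-double-sharp 4

The ninth's letter: B up two letter names plus an octave → C.
Moving 14 semitones up from B#2 (the size of a major ninth) reaches C##4.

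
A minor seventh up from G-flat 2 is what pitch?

The seventh takes the letter from G up to F.
Moving 10 semitones up from Gb2 (the size of a minor seventh) reaches Fb3.

F-flat 3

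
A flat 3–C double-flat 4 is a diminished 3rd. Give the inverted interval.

A6

Interval numbers invert to sum to nine: 3 + 6 = 9, so a third inverts to a sixth.
Quality inverts too: diminished becomes augmented. That makes the inversion an augmented sixth.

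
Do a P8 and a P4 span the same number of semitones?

No

A perfect octave is 12 semitones but a perfect fourth is 5 semitones — different sizes.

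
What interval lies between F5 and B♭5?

F to B spans four letter names (F-G-A-B) — that makes it a fourth of some quality.
F5 to Bb5 is 5 semitones, matching the perfect fourth exactly, so the quality is perfect.

perfect 4th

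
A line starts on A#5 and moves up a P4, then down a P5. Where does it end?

Up a perfect fourth from A#5: D#6 (5 semitones up).
D#6 down a perfect fifth → G#5 (7 semitones).

G#5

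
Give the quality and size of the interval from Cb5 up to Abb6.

minor thirteenth

C to A spans six letter names (C-D-E-F-G-A), plus an octave: a thirteenth.
Cb5 to Abb6 is 20 semitones, a half step short of the major thirteenth (21), so this is minor.
(Equivalently, a compound minor sixth: a minor sixth plus an octave.)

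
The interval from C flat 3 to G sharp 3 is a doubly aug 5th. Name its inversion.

doubly diminished fourth

The rule of nine gives the new number: 9 − 5 = 4, so a fifth becomes a fourth.
And doubly augmented becomes doubly diminished under inversion, so we get a doubly diminished fourth.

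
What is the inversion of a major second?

Interval numbers invert to sum to nine: 2 + 7 = 9, so a second inverts to a seventh.
Quality inverts too: major becomes minor. That makes the inversion a minor seventh.

m7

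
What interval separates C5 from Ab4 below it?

Descending from C5 to Ab4 is the same interval as ascending Ab4 to C5.
A to C spans three letter names (A-B-C): a third.
Counting semitones, Ab4→C5 is 4, which is the major third.

major third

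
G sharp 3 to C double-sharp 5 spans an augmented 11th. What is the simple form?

Take out an octave (7 from the number): 11 − 7 = 4.
That makes an augmented eleventh a compound augmented fourth — an octave plus an augmented fourth.

augmented 4th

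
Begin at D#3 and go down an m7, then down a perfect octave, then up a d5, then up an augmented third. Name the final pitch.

D##2

Down a minor seventh from D#3: E#2 (10 semitones down).
E#2 down a perfect octave → E#1 (12 semitones).
E#1 up a diminished fifth → B1 (6 semitones).
B1 up an augmented third → D##2 (5 semitones).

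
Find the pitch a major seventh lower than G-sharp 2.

The seventh takes the letter from G down to A.
A major seventh spans 11 semitones, so from G#2 the target pitch is A1.

A 1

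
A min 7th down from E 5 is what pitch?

F sharp 4

Counting seven letter names down from E lands on F.
Moving 10 semitones down from E5 (the size of a minor seventh) reaches F#4.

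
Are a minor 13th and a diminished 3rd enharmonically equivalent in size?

No

A minor thirteenth spans 20 semitones; a diminished third spans 2 semitones. They differ by 18.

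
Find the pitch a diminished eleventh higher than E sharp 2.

The eleventh's letter: E up four letter names plus an octave → A.
A diminished eleventh spans 16 semitones, so from E#2 the target pitch is A3.

A 3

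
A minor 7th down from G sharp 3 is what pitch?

A sharp 2

Counting seven letter names down from G lands on A.
A minor seventh spans 10 semitones, so from G#3 the target pitch is A#2.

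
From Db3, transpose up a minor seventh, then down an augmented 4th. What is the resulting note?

A minor seventh up from Db3 is Cb4.
Cb4 down an augmented fourth → Gbb3 (6 semitones).

Gbb3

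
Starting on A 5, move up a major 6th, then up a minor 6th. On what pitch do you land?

Up a major sixth from A5: F#6 (9 semitones up).
Up a minor sixth from F#6: D7 (8 semitones up).

D 7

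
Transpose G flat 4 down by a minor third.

The third takes the letter from G down to E.
A minor third is 3 semitones; 3 semitones down from Gb4 gives Eb4.

E flat 4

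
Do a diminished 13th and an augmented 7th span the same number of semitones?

A diminished thirteenth spans 19 semitones; an augmented seventh spans 12 semitones. They differ by 7.

No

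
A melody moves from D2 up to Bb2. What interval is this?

D to B spans six letter names (D-E-F-G-A-B): a sixth.
D2 to Bb2 is 8 semitones, a half step short of the major sixth (9), so this is minor.

minor sixth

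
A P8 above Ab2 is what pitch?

The letter stays A (same as the start), shifted an octave up.
A perfect octave spans 12 semitones, so from Ab2 the target pitch is Ab3.

Ab3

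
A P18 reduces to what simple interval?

P4

Each octave removed subtracts seven from the number: 18 − 14 = 4.
So a perfect eighteenth is 2 octaves plus a perfect fourth. The quality is unchanged.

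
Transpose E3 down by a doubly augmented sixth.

Gbb2

The sixth takes the letter from E down to G.
Moving 11 semitones down from E3 (the size of a doubly augmented sixth) reaches Gbb2.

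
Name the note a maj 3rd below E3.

C3

The third takes the letter from E down to C.
A major third is 4 semitones; 4 semitones down from E3 gives C3.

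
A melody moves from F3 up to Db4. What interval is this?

F to D spans six letter names (F-G-A-B-C-D) — that makes it a sixth of some quality.
A major sixth would be 9 semitones, but F3 to Db4 is 8 — one semitone narrower, making it a minor sixth.

minor sixth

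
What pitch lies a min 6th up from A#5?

F#6

The sixth takes the letter from A up to F.
Moving 8 semitones up from A#5 (the size of a minor sixth) reaches F#6.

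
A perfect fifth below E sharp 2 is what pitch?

Counting five letter names down from E lands on A.
Moving 7 semitones down from E#2 (the size of a perfect fifth) reaches A#1.

A sharp 1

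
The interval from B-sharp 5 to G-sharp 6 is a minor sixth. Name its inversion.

M3

The rule of nine gives the new number: 9 − 6 = 3, so a sixth becomes a third.
Quality inverts too: minor becomes major. That makes the inversion a major third.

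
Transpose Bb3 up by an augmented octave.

B4

The letter stays B (same as the start), shifted an octave up.
An augmented octave spans 13 semitones, so from Bb3 the target pitch is B4.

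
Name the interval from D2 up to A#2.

D to A spans five letter names (D-E-F-G-A) — that makes it a fifth of some quality.
A perfect fifth would be 7 semitones; D2 to A#2 is 8, one semitone wider, so the interval is augmented.

augmented 5th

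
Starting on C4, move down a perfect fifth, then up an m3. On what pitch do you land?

Ab3

C4 down a perfect fifth → F3 (7 semitones).
Up a minor third from F3: Ab3 (3 semitones up).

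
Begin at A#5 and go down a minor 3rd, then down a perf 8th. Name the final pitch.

F##4

A minor third down from A#5 is F##5.
A perfect octave down from F##5 is F##4.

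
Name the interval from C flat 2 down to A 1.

Descending from Cb2 to A1 is the same interval as ascending A1 to Cb2.
A to C spans three letter names (A-B-C), so the interval is some kind of third.
A major third would be 4 semitones; A1 to Cb2 is 2, two semitones narrower, so the interval is diminished.

diminished third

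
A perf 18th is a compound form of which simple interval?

Take out 2 octaves (14 from the number): 18 − 14 = 4.
That makes a perfect eighteenth a compound perfect fourth — 2 octaves plus a perfect fourth.

P4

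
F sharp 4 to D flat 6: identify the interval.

F to D spans six letter names (F-G-A-B-C-D), plus an octave, so the interval is some kind of thirteenth.
A major thirteenth would be 21 semitones; F#4 to Db6 is 19, two semitones narrower, so the interval is diminished.
(Equivalently, a compound diminished sixth: a diminished sixth plus an octave.)

diminished thirteenth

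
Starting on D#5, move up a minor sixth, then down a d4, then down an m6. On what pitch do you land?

A minor sixth up from D#5 is B5.
B5 down a diminished fourth → F##5 (4 semitones).
Down a minor sixth from F##5: A##4 (8 semitones down).

A##4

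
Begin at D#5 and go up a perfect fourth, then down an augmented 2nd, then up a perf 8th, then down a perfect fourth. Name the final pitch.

C6

D#5 up a perfect fourth → G#5 (5 semitones).
Down an augmented second from G#5: F5 (3 semitones down).
A perfect octave up from F5 is F6.
Down a perfect fourth from F6: C6 (5 semitones down).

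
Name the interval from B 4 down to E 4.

Descending from B4 to E4 is the same interval as ascending E4 to B4.
E to B spans five letter names (E-F-G-A-B): a fifth.
E4 to B4 is 7 semitones, matching the perfect fifth exactly, so the quality is perfect.

perfect fifth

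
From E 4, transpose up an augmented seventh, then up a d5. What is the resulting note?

A sharp 5

E4 up an augmented seventh → D##5 (12 semitones).
D##5 up a diminished fifth → A#5 (6 semitones).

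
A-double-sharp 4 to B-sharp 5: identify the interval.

A to B spans two letter names (A-B), plus an octave: a ninth.
A major ninth would be 14 semitones, but A##4 to B#5 is 13 — one semitone narrower, making it a minor ninth.
(Equivalently, a compound minor second: a minor second plus an octave.)

minor ninth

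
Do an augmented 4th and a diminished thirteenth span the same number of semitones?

No

6 semitones (augmented fourth) vs 19 semitones (diminished thirteenth): not equal.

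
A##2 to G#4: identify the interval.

diminished 14th

A to G spans seven letter names (A-B-C-D-E-F-G), plus an octave — that makes it a fourteenth of some quality.
A major fourteenth would be 23 semitones; A##2 to G#4 is 21, two semitones narrower, so the interval is diminished.
(Equivalently, a compound diminished seventh: a diminished seventh plus an octave.)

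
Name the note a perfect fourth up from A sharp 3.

Four letter names up from A: D.
A perfect fourth is 5 semitones; 5 semitones up from A#3 gives D#4.

D sharp 4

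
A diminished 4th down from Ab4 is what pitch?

Counting four letter names down from A lands on E.
Moving 4 semitones down from Ab4 (the size of a diminished fourth) reaches E4.

E4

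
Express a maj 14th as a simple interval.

Take out an octave (7 from the number): 14 − 7 = 7.
Quality carries through unchanged, so the simple form is a major seventh.

major 7th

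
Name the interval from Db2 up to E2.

augmented second

D to E spans two letter names (D-E) — that makes it a second of some quality.
Db2 to E2 spans 3 semitones — one semitone wider than the major second (2) — giving an augmented second.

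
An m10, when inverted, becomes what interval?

First reduce the compound minor tenth to its simple form, a minor third.
Inverted interval numbers add to nine, so a third pairs with a sixth (3 + 6 = 9).
The quality also flips — minor becomes major — giving a major sixth.

M6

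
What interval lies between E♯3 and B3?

E to B spans five letter names (E-F-G-A-B), so the interval is some kind of fifth.
E#3 to B3 spans 6 semitones — one semitone narrower than the perfect fifth (7) — giving a diminished fifth.

d5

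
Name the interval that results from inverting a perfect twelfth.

First reduce the compound perfect twelfth to its simple form, a perfect fifth.
Interval numbers invert to sum to nine: 5 + 4 = 9, so a fifth inverts to a fourth.
And perfect stays perfect under inversion, so we get a perfect fourth.

perfect 4th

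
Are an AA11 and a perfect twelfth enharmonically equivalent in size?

Both span 19 semitones: a doubly augmented eleventh and a perfect twelfth are the same chromatic distance.

Yes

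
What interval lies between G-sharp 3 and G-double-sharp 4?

G to G is the same letter name, plus an octave — that makes it an octave of some quality.
G#3 to G##4 spans 13 semitones — one semitone wider than the perfect octave (12) — giving an augmented octave.

A8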